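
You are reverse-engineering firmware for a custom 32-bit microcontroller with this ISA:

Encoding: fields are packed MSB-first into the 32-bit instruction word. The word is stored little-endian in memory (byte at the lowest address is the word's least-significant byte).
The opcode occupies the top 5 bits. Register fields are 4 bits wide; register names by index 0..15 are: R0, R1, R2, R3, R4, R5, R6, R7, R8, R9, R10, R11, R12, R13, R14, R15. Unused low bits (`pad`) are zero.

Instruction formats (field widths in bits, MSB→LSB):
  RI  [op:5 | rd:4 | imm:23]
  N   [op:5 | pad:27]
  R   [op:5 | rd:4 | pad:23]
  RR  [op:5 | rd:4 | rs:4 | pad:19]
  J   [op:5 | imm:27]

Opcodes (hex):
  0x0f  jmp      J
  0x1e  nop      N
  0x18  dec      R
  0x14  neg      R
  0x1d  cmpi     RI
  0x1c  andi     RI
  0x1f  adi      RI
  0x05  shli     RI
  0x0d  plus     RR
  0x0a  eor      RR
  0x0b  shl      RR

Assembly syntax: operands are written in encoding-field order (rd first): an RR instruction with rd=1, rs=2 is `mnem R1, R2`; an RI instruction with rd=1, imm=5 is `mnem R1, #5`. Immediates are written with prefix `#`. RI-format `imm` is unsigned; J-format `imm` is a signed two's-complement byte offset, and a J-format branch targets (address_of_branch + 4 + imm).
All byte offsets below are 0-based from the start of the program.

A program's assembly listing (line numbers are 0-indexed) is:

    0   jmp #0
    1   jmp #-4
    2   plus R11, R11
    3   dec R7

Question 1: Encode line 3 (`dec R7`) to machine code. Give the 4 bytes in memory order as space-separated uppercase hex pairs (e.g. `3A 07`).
line 3 (dec): pack op=0x18:5|rd=7:4|pad=0:23 = 0xc3800000; little→ 00 00 80 c3

00 00 80 C3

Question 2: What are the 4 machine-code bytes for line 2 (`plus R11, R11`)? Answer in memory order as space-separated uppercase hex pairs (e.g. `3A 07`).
L2: plus op=0xd:5|rd=11:4|rs=11:4|pad=0:19 ⇒ 0x6dd80000 ⇒ little 00 00 d8 6d

00 00 D8 6D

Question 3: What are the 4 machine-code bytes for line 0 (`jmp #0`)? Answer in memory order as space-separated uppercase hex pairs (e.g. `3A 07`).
L0: jmp op=0xf:5|imm=0:27 ⇒ 0x78000000 ⇒ little 00 00 00 78

00 00 00 78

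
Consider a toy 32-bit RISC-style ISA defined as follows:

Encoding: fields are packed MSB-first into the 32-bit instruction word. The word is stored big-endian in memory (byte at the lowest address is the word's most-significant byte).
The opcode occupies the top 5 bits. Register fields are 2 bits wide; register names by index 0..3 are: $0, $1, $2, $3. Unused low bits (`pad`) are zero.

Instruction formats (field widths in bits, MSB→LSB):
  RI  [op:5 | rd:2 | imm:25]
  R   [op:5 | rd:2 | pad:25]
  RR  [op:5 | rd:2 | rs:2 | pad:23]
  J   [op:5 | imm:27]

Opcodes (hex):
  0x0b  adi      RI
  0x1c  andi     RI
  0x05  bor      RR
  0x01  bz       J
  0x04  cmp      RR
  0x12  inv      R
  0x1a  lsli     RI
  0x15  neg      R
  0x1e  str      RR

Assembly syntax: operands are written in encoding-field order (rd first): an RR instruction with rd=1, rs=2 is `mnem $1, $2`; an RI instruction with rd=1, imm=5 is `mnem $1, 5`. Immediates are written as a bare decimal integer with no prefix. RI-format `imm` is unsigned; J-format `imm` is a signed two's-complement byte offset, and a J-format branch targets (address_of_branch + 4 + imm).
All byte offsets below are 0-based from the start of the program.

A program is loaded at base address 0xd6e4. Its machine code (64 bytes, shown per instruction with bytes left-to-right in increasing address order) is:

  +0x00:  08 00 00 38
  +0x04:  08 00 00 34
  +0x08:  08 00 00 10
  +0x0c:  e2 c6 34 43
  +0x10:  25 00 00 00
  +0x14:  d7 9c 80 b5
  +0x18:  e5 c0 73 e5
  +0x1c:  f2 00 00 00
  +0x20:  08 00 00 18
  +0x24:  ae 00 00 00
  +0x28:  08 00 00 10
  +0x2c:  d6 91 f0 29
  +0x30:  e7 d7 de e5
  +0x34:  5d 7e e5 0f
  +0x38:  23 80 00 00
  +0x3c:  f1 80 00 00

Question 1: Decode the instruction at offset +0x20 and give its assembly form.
bz 24

+0x20: 08 00 00 18 ⇒ word 0x08000018 (big)
  opcode bits[31:27]=0x1: bz/J
  imm: (w>>0)&0x7ffffff=0x18 → 24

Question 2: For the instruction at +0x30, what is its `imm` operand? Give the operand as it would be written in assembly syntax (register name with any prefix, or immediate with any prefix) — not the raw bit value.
30924517

+0x30: e7 d7 de e5 ⇒ word 0xe7d7dee5 (big)
  top 5b → 0x1c → andi [RI]
  rd: (w>>25)&0x3=0x3 → $3
  imm: (w>>0)&0x1ffffff=0x1d7dee5 → 30924517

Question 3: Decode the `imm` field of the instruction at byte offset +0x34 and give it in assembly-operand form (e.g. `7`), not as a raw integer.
+0x34: 5d 7e e5 0f ⇒ word 0x5d7ee50f (big)
  op=0x5d7ee50f>>27=0xb ⇒ adi (RI)
  rd: (w>>25)&0x3=0x2 → $2
  imm: (w>>0)&0x1ffffff=0x17ee50f → 25093391

25093391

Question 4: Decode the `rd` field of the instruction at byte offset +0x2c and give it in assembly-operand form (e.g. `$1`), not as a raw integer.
off 0x2c: read d6 91 f0 29 as big → 0xd691f029
  top 5b → 0x1a → lsli [RI]
  rd@[26:25]=0x3 ⇒ $3
  imm@[24:0]=0x91f029 ⇒ 9564201

$3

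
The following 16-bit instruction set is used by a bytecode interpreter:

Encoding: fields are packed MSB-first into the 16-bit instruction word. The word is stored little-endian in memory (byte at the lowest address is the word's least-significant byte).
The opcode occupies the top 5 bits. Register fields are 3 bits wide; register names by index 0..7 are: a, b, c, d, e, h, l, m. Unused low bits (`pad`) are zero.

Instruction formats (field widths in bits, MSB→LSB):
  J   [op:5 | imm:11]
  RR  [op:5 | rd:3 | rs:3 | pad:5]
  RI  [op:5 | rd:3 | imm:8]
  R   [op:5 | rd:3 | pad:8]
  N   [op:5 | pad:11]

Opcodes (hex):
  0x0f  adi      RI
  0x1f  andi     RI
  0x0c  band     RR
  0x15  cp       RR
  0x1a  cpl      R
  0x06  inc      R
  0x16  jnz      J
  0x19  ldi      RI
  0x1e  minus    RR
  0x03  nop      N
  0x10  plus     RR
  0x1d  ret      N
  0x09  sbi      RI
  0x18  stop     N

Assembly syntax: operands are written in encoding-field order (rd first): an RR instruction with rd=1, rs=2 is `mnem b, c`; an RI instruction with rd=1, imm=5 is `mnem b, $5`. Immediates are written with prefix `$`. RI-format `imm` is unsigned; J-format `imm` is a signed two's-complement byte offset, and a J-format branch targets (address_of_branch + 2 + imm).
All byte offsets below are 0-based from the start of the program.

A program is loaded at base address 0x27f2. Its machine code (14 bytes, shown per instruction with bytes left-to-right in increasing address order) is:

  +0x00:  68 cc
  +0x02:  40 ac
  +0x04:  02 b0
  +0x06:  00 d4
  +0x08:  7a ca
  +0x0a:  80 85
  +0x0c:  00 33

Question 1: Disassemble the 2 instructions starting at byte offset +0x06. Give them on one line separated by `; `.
+0x06: 00 d4 ⇒ word 0xd400 (little)
  top 5b → 0x1a → cpl [R]
  rd@[10:8]=0x4 ⇒ e
+0x08: 7a ca ⇒ word 0xca7a (little)
  top 5b → 0x19 → ldi [RI]
  rd@[10:8]=0x2 ⇒ c
  imm@[7:0]=0x7a ⇒ $122

cpl e; ldi c, $122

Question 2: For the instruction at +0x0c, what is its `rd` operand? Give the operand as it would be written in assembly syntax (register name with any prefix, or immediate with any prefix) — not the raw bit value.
off 0x0c: read 00 33 as little → 0x3300
  top 5b → 0x6 → inc [R]
  rd@[10:8]=0x3 ⇒ d

d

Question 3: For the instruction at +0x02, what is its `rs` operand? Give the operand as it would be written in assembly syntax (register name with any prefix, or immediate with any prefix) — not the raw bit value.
+0x02: 40 ac ⇒ word 0xac40 (little)
  top 5b → 0x15 → cp [RR]
  rd@[10:8]=0x4 ⇒ e
  rs@[7:5]=0x2 ⇒ c

c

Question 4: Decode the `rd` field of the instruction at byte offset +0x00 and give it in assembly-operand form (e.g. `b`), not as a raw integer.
e

[00] 68 cc → 0xcc68
  opcode bits[15:11]=0x19: ldi/RI
  rd@[10:8]=0x4 ⇒ e
  imm@[7:0]=0x68 ⇒ $104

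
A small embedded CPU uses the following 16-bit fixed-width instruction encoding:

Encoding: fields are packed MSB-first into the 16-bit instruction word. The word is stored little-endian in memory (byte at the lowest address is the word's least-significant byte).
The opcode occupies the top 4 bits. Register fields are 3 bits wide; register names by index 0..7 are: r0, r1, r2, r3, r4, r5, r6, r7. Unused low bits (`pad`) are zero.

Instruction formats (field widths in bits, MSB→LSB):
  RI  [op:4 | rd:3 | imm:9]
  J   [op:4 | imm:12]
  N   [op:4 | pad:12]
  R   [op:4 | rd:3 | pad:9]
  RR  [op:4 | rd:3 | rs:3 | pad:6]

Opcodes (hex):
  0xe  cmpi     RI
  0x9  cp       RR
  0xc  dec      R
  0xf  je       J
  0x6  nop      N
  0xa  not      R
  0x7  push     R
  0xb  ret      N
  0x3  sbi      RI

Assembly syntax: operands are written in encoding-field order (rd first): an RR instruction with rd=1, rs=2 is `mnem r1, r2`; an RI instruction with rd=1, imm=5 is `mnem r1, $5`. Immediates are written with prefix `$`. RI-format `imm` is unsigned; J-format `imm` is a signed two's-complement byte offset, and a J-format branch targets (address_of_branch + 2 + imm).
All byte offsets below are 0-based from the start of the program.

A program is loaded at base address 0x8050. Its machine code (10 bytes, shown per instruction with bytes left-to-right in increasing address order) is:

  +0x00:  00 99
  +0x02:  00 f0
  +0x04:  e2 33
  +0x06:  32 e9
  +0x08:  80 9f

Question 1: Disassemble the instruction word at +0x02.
je $0

off 0x02: read 00 f0 as little → 0xf000
  op=0xf000>>12=0xf ⇒ je (J)
  [11:0] imm=0 = $0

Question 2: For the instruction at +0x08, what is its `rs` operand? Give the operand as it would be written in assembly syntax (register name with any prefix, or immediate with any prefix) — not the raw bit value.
r6

+0x08: 80 9f ⇒ word 0x9f80 (little)
  op=0x9f80>>12=0x9 ⇒ cp (RR)
  rd@[11:9]=0x7 ⇒ r7
  rs@[8:6]=0x6 ⇒ r6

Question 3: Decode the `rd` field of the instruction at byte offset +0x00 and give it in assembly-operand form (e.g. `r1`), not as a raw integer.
r4

@+00  little-endian(00 99) = 0x9900
  opcode bits[15:12]=0x9: cp/RR
  rd: (w>>9)&0x7=0x4 → r4
  rs: (w>>6)&0x7=0x4 → r4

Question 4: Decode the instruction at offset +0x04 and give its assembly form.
sbi r1, $482

off 0x04: read e2 33 as little → 0x33e2
  op=0x33e2>>12=0x3 ⇒ sbi (RI)
  [11:9] rd=1 = r1
  [8:0] imm=482 = $482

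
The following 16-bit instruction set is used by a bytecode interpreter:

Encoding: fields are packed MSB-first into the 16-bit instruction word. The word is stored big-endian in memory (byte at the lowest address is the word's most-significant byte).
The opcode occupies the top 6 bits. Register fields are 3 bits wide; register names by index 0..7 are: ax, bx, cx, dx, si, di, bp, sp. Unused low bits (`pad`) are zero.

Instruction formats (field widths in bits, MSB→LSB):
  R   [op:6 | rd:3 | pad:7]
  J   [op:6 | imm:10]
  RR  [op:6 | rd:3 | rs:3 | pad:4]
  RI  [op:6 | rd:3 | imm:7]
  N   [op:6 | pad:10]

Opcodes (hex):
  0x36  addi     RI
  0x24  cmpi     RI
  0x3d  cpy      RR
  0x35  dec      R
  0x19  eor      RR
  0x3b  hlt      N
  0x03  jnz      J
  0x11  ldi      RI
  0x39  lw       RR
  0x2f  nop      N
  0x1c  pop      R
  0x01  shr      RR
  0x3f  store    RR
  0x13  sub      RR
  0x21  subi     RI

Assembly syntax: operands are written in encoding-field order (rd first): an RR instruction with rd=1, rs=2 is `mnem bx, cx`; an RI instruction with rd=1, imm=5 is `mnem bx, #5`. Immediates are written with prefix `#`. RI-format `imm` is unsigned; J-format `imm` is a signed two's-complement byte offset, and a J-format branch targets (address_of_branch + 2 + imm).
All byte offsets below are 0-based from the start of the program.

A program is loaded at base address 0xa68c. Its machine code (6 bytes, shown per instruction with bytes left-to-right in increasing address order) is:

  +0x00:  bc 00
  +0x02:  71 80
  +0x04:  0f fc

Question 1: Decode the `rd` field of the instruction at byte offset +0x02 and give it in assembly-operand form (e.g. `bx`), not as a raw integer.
dx

+0x02: 71 80 ⇒ word 0x7180 (big)
  op=0x7180>>10=0x1c ⇒ pop (R)
  [9:7] rd=3 = dx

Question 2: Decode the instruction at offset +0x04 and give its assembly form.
jnz #-4

off 0x04: read 0f fc as big → 0x0ffc
  op=0x0ffc>>10=0x3 ⇒ jnz (J)
  imm@[9:0]=0x3fc (s10→-4) ⇒ #-4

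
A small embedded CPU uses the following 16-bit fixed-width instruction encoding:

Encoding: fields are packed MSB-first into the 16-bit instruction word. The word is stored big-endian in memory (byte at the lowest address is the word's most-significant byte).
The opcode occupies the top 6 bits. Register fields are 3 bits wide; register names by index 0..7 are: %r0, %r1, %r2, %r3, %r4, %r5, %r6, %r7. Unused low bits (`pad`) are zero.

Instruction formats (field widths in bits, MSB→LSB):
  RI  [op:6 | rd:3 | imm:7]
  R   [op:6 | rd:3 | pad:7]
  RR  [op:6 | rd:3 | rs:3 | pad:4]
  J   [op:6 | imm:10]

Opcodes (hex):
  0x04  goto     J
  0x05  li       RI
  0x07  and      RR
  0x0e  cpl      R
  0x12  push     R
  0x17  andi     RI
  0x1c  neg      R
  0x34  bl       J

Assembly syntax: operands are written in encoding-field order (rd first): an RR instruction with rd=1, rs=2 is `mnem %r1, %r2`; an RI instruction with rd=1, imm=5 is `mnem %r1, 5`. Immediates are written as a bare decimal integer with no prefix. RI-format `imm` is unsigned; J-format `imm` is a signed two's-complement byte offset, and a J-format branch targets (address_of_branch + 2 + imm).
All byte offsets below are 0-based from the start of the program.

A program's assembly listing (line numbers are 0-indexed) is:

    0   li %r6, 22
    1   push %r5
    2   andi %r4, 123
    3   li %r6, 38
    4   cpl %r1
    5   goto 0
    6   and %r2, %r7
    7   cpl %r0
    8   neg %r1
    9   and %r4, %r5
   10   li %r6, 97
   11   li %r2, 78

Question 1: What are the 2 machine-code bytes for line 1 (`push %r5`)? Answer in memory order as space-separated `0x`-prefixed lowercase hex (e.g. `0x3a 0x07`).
1. push fields op=0x12:6|rd=5:3|pad=0:7 → word 4a80h → 4a 80

0x4a 0x80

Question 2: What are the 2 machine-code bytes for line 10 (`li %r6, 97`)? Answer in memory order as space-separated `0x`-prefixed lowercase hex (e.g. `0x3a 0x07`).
0x17 0x61

line 10 (li): pack op=0x5:6|rd=6:3|imm=97:7 = 0x1761; big→ 17 61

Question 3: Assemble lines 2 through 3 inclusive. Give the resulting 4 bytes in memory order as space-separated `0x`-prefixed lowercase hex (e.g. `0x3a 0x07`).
2. andi fields op=0x17:6|rd=4:3|imm=123:7 → word 5e7bh → 5e 7b
3. li fields op=0x5:6|rd=6:3|imm=38:7 → word 1726h → 17 26

0x5e 0x7b 0x17 0x26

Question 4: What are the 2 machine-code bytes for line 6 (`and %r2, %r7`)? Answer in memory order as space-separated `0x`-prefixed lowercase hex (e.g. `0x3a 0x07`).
0x1d 0x70

L6: and op=0x7:6|rd=2:3|rs=7:3|pad=0:4 ⇒ 0x1d70 ⇒ big 1d 70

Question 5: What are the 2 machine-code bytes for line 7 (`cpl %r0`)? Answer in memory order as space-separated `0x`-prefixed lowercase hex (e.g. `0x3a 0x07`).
0x38 0x00

L7: cpl op=0xe:6|rd=0:3|pad=0:7 ⇒ 0x3800 ⇒ big 38 00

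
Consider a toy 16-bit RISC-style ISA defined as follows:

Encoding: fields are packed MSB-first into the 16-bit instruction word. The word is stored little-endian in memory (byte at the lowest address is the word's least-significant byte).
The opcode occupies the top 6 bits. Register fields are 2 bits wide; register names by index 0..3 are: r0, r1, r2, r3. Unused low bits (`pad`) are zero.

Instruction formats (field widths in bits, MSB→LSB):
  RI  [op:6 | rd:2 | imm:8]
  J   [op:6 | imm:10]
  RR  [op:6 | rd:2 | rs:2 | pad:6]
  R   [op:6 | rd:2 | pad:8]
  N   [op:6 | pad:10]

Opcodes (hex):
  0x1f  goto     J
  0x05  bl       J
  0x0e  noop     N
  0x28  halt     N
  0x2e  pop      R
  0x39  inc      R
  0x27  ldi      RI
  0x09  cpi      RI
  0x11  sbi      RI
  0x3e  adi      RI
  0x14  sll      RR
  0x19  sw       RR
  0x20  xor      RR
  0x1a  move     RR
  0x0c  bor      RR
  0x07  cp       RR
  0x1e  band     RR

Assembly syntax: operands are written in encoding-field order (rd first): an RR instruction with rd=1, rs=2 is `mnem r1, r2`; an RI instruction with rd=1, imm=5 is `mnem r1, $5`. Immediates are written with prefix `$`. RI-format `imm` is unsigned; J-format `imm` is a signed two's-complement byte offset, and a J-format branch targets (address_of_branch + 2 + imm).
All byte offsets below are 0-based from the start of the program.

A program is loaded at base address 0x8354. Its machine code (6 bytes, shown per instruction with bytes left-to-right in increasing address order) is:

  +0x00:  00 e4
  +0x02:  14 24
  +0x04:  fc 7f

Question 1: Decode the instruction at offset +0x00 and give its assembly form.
inc r0

@+00  little-endian(00 e4) = 0xe400
  opcode bits[15:10]=0x39: inc/R
  [9:8] rd=0 = r0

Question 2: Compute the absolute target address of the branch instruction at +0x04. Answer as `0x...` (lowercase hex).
[04] fc 7f → 0x7ffc
  opcode bits[15:10]=0x1f: goto/J
  [9:0] imm=1020 (s10→-4) = $-4
  target = base 0x8354 + off 0x04 + 2 + imm -4 = 0x8356

0x8356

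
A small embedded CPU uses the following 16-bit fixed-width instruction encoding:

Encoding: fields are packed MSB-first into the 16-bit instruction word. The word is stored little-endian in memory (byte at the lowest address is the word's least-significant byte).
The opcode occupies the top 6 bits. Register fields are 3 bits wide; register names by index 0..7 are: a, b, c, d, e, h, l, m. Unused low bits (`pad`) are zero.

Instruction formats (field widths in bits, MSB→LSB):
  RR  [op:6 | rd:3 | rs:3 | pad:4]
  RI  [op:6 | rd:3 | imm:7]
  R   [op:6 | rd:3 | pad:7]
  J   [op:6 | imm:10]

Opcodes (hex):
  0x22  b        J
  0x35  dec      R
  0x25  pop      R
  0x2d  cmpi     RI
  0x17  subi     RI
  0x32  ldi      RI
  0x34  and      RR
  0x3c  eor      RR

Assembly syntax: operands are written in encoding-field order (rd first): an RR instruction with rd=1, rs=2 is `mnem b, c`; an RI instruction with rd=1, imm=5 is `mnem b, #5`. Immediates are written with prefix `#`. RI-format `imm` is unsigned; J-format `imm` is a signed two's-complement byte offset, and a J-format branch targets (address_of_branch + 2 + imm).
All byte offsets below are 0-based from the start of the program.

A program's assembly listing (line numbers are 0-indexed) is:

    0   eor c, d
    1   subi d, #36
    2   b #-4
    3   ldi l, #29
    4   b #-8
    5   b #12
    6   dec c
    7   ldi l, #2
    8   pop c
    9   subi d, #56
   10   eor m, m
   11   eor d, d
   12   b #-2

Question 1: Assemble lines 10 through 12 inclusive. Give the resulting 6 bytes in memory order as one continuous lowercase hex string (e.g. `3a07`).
10. eor fields op=0x3c:6|rd=7:3|rs=7:3|pad=0:4 → word f3f0h → f0 f3
11. eor fields op=0x3c:6|rd=3:3|rs=3:3|pad=0:4 → word f1b0h → b0 f1
12. b fields op=0x22:6|imm=-2:10 → word 8bfeh → fe 8b

f0f3b0f1fe8b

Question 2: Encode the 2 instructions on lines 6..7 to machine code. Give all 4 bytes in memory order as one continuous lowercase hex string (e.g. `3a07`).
00d502cb

L6: dec op=0x35:6|rd=2:3|pad=0:7 ⇒ 0xd500 ⇒ little 00 d5
L7: ldi op=0x32:6|rd=6:3|imm=2:7 ⇒ 0xcb02 ⇒ little 02 cb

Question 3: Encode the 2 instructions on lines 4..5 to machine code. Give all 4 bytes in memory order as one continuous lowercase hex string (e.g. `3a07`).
f88b0c88

L4: b op=0x22:6|imm=-8:10 ⇒ 0x8bf8 ⇒ little f8 8b
L5: b op=0x22:6|imm=12:10 ⇒ 0x880c ⇒ little 0c 88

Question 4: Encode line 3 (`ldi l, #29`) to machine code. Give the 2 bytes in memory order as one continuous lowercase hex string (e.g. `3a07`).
1dcb

line 3 (ldi): pack op=0x32:6|rd=6:3|imm=29:7 = 0xcb1d; little→ 1d cb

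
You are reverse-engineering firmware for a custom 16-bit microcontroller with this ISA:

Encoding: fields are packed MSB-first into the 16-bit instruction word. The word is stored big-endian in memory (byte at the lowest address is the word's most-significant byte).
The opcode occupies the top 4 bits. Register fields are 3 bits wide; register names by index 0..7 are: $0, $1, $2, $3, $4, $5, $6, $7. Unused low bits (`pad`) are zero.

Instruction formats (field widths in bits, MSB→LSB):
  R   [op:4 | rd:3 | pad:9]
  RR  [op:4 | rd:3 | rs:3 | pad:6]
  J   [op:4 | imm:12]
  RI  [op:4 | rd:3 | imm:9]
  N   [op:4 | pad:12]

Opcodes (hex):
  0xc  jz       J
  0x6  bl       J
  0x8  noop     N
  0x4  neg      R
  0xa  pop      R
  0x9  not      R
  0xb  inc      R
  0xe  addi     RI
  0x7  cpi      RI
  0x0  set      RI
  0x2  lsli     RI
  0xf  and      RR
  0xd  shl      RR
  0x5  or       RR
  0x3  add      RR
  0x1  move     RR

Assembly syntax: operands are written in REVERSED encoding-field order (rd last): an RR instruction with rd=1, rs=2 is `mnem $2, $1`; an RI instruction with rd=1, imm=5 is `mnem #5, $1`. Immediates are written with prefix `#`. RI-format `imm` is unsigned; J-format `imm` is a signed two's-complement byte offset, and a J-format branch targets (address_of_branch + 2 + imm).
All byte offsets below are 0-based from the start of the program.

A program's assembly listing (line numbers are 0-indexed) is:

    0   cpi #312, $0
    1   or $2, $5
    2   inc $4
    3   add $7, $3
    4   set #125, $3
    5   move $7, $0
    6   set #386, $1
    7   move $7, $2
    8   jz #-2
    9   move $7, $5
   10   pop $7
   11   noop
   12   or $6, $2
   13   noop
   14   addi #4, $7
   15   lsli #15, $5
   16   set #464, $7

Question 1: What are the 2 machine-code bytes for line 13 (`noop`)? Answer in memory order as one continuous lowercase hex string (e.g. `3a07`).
8000

13. noop fields op=0x8:4|pad=0:12 → word 8000h → 80 00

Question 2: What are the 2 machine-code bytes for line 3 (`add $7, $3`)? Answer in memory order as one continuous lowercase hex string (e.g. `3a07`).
line 3 (add): pack op=0x3:4|rd=3:3|rs=7:3|pad=0:6 = 0x37c0; big→ 37 c0

37c0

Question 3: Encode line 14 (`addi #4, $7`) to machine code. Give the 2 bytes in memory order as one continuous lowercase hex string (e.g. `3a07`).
line 14 (addi): pack op=0xe:4|rd=7:3|imm=4:9 = 0xee04; big→ ee 04

ee04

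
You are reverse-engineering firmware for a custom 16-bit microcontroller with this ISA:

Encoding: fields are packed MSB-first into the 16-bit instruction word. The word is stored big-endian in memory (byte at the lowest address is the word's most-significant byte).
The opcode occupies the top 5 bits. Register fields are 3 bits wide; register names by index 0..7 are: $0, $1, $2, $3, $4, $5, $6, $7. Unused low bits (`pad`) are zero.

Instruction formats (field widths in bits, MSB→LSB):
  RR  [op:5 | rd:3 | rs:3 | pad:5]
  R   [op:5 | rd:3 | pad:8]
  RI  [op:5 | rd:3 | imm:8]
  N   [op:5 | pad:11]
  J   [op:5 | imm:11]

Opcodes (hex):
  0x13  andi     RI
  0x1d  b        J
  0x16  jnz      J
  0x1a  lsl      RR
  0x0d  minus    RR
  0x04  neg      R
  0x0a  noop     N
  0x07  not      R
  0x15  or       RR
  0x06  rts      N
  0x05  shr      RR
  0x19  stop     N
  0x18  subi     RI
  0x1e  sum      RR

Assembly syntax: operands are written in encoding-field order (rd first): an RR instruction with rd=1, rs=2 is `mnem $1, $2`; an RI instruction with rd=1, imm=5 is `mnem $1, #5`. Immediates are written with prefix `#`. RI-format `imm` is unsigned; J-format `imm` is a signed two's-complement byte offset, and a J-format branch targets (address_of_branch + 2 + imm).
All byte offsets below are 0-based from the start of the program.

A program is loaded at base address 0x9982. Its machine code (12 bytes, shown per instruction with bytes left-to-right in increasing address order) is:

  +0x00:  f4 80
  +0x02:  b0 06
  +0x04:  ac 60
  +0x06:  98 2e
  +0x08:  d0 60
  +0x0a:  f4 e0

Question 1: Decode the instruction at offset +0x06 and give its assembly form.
off 0x06: read 98 2e as big → 0x982e
  opcode bits[15:11]=0x13: andi/RI
  rd@[10:8]=0x0 ⇒ $0
  imm@[7:0]=0x2e ⇒ #46

andi $0, #46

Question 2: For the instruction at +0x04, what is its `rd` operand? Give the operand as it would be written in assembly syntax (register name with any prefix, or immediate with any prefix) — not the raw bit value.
$4

+0x04: ac 60 ⇒ word 0xac60 (big)
  op=0xac60>>11=0x15 ⇒ or (RR)
  rd@[10:8]=0x4 ⇒ $4
  rs@[7:5]=0x3 ⇒ $3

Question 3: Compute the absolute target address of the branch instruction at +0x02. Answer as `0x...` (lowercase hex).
[02] b0 06 → 0xb006
  top 5b → 0x16 → jnz [J]
  imm: (w>>0)&0x7ff=0x6 → #6
  target = base 0x9982 + off 0x02 + 2 + imm 6 = 0x998c

0x998c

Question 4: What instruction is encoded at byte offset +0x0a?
+0x0a: f4 e0 ⇒ word 0xf4e0 (big)
  opcode bits[15:11]=0x1e: sum/RR
  rd@[10:8]=0x4 ⇒ $4
  rs@[7:5]=0x7 ⇒ $7

sum $4, $7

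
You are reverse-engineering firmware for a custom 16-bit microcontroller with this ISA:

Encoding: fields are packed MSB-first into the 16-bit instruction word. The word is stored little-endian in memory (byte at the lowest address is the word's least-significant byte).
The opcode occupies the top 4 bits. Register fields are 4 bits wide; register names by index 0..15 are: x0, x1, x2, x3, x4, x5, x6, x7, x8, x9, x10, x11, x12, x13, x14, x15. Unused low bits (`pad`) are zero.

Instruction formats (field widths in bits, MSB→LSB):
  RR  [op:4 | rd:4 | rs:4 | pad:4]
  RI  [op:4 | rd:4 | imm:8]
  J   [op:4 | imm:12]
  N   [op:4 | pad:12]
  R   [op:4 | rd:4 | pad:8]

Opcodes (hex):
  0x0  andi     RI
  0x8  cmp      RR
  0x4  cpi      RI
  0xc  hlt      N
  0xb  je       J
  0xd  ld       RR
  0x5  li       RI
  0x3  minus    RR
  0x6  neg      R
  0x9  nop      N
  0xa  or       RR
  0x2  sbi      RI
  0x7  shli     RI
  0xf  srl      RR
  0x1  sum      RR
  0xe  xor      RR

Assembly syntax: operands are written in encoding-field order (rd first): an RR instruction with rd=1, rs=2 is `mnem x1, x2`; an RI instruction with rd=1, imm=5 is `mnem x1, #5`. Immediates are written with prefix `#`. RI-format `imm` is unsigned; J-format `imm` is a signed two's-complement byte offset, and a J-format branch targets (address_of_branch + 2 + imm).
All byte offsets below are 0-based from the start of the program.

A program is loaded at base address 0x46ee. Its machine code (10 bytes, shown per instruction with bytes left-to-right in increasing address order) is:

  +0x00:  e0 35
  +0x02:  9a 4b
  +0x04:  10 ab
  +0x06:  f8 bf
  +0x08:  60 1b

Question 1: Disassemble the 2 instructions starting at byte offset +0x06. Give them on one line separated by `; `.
+0x06: f8 bf ⇒ word 0xbff8 (little)
  top 4b → 0xb → je [J]
  [11:0] imm=4088 (s12→-8) = #-8
+0x08: 60 1b ⇒ word 0x1b60 (little)
  top 4b → 0x1 → sum [RR]
  [11:8] rd=11 = x11
  [7:4] rs=6 = x6

je #-8; sum x11, x6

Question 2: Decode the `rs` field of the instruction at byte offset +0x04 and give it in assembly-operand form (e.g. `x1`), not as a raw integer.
off 0x04: read 10 ab as little → 0xab10
  op=0xab10>>12=0xa ⇒ or (RR)
  rd: (w>>8)&0xf=0xb → x11
  rs: (w>>4)&0xf=0x1 → x1

x1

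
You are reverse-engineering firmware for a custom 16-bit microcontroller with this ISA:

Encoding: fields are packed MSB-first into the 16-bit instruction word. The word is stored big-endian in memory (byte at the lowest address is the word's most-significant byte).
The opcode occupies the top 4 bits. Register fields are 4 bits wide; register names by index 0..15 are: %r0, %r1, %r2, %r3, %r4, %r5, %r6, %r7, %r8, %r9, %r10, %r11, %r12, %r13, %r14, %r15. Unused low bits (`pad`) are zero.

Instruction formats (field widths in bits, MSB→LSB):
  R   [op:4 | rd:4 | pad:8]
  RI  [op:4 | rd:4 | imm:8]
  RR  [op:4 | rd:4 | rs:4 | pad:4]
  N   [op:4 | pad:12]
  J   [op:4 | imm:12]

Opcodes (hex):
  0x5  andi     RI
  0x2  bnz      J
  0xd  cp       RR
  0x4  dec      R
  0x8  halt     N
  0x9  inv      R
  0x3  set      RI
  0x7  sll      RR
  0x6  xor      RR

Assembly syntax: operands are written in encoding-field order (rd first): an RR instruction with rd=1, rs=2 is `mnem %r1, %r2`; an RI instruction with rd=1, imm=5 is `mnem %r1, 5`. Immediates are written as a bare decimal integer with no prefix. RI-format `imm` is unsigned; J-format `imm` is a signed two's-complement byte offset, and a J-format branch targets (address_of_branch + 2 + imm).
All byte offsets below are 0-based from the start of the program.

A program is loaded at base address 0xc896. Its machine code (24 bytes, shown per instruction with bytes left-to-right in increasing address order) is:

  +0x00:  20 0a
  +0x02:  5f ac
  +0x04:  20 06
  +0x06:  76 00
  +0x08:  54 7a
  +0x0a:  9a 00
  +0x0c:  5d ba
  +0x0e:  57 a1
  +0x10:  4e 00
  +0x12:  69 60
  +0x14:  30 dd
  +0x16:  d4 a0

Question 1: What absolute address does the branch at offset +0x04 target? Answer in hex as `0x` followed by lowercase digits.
[04] 20 06 → 0x2006
  op=0x2006>>12=0x2 ⇒ bnz (J)
  imm: (w>>0)&0xfff=0x6 → 6
  target = base 0xc896 + off 0x04 + 2 + imm 6 = 0xc8a2

0xc8a2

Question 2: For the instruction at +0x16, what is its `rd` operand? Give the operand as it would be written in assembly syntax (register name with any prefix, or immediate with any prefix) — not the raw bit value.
%r4

+0x16: d4 a0 ⇒ word 0xd4a0 (big)
  top 4b → 0xd → cp [RR]
  [11:8] rd=4 = %r4
  [7:4] rs=10 = %r10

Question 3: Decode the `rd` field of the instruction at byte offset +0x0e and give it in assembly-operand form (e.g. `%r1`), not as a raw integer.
%r7

@+0e  big-endian(57 a1) = 0x57a1
  top 4b → 0x5 → andi [RI]
  rd@[11:8]=0x7 ⇒ %r7
  imm@[7:0]=0xa1 ⇒ 161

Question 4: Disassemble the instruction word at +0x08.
+0x08: 54 7a ⇒ word 0x547a (big)
  op=0x547a>>12=0x5 ⇒ andi (RI)
  rd@[11:8]=0x4 ⇒ %r4
  imm@[7:0]=0x7a ⇒ 122

andi %r4, 122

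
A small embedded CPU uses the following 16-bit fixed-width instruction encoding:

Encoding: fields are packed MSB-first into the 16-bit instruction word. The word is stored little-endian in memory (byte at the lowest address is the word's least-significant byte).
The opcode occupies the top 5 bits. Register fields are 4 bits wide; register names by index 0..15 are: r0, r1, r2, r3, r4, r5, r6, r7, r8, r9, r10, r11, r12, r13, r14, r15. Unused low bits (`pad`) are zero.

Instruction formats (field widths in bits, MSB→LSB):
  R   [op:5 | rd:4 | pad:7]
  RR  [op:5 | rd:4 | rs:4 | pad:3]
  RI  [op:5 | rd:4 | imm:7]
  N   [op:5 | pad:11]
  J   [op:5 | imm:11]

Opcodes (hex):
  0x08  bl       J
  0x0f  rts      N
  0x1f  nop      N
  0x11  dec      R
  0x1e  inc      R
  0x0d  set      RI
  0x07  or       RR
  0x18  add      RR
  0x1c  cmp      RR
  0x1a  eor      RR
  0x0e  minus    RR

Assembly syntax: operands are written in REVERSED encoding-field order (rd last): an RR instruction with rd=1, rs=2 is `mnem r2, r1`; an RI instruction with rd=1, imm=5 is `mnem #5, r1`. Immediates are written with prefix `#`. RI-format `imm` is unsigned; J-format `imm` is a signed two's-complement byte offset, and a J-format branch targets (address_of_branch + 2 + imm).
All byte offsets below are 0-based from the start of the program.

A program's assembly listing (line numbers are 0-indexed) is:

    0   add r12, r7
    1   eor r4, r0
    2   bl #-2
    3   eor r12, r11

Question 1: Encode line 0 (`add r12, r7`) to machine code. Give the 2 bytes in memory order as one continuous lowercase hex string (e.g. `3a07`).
line 0 (add): pack op=0x18:5|rd=7:4|rs=12:4|pad=0:3 = 0xc3e0; little→ e0 c3

e0c3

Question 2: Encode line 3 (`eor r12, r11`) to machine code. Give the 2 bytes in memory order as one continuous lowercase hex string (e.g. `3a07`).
e0d5

3. eor fields op=0x1a:5|rd=11:4|rs=12:4|pad=0:3 → word d5e0h → e0 d5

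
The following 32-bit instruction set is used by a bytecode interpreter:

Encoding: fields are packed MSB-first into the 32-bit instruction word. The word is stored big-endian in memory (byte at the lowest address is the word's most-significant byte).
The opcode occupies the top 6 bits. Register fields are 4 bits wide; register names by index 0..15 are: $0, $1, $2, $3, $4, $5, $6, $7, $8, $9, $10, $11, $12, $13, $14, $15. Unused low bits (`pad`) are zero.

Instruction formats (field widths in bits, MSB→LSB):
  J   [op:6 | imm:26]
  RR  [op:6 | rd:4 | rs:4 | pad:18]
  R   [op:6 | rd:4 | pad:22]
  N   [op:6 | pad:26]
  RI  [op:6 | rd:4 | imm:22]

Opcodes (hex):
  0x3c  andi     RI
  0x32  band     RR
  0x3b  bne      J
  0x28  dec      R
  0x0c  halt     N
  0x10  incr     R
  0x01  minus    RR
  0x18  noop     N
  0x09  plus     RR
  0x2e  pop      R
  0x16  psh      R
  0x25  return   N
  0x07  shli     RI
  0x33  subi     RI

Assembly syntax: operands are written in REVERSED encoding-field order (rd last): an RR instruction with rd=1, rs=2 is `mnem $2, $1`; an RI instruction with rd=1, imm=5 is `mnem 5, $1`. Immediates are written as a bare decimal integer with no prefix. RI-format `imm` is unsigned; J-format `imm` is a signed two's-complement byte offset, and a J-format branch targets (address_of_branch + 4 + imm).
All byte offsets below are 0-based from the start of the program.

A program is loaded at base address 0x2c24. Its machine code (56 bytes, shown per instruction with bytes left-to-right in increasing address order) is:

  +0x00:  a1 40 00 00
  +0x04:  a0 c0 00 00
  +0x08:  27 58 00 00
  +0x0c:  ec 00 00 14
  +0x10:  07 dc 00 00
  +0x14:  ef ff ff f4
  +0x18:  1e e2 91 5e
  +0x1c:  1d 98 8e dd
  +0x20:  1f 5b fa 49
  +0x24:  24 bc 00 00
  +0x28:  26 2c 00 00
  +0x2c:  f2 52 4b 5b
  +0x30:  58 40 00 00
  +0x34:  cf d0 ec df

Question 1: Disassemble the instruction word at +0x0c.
+0x0c: ec 00 00 14 ⇒ word 0xec000014 (big)
  opcode bits[31:26]=0x3b: bne/J
  imm: (w>>0)&0x3ffffff=0x14 → 20

bne 20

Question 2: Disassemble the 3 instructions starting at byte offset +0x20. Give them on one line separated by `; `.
shli 1833545, $13; plus $15, $2; plus $11, $8

off 0x20: read 1f 5b fa 49 as big → 0x1f5bfa49
  op=0x1f5bfa49>>26=0x7 ⇒ shli (RI)
  [25:22] rd=13 = $13
  [21:0] imm=1833545 = 1833545
off 0x24: read 24 bc 00 00 as big → 0x24bc0000
  op=0x24bc0000>>26=0x9 ⇒ plus (RR)
  [25:22] rd=2 = $2
  [21:18] rs=15 = $15
off 0x28: read 26 2c 00 00 as big → 0x262c0000
  op=0x262c0000>>26=0x9 ⇒ plus (RR)
  [25:22] rd=8 = $8
  [21:18] rs=11 = $11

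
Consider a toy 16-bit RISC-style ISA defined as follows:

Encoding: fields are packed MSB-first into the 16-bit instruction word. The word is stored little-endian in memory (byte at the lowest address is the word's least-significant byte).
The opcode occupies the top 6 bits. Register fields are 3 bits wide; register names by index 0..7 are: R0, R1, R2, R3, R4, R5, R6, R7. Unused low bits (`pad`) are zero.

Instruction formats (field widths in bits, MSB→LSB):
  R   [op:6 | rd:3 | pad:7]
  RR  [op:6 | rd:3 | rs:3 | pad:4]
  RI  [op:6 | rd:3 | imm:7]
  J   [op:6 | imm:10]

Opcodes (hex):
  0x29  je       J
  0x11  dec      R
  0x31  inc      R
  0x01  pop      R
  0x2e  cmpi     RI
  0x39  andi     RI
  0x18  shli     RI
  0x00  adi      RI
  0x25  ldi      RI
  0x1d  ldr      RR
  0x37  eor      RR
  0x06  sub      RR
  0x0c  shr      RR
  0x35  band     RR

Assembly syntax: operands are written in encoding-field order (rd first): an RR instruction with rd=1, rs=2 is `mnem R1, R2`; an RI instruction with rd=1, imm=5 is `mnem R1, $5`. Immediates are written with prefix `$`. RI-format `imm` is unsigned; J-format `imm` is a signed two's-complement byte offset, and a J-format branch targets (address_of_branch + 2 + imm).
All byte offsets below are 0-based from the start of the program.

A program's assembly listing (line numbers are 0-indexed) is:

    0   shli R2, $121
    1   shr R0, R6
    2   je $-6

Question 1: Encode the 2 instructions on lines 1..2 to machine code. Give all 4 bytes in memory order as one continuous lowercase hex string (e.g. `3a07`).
6030faa7

line 1 (shr): pack op=0xc:6|rd=0:3|rs=6:3|pad=0:4 = 0x3060; little→ 60 30
line 2 (je): pack op=0x29:6|imm=-6:10 = 0xa7fa; little→ fa a7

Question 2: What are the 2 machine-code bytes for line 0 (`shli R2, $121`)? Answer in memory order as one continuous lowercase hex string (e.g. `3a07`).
0. shli fields op=0x18:6|rd=2:3|imm=121:7 → word 6179h → 79 61

7961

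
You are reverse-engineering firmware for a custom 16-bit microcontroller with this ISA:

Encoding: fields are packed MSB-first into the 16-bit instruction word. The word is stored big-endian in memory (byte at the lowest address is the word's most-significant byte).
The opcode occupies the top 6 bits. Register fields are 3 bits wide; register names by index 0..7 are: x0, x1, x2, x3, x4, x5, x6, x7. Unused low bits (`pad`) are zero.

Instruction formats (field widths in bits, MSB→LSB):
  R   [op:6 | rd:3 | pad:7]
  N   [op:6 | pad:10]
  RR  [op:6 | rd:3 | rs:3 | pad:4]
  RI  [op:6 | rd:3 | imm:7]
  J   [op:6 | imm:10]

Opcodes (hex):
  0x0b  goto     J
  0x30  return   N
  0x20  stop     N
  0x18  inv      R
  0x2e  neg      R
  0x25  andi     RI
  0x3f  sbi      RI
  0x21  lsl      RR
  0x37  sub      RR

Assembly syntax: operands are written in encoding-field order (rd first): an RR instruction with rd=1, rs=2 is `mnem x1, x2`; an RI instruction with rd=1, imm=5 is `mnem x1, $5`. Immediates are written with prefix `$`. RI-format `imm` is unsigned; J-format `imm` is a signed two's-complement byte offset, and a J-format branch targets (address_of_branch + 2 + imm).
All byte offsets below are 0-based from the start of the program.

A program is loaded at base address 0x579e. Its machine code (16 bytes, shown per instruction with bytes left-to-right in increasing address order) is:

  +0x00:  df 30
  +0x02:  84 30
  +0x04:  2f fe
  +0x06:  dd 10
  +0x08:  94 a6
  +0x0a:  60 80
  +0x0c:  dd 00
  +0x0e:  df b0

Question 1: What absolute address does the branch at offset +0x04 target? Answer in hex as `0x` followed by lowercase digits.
0x57a2

@+04  big-endian(2f fe) = 0x2ffe
  opcode bits[15:10]=0xb: goto/J
  [9:0] imm=1022 (s10→-2) = $-2
  target = base 0x579e + off 0x04 + 2 + imm -2 = 0x57a2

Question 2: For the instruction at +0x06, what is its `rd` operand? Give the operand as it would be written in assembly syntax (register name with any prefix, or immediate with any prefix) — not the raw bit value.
off 0x06: read dd 10 as big → 0xdd10
  top 6b → 0x37 → sub [RR]
  rd@[9:7]=0x2 ⇒ x2
  rs@[6:4]=0x1 ⇒ x1

x2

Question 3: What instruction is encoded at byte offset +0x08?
andi x1, $38

+0x08: 94 a6 ⇒ word 0x94a6 (big)
  op=0x94a6>>10=0x25 ⇒ andi (RI)
  rd: (w>>7)&0x7=0x1 → x1
  imm: (w>>0)&0x7f=0x26 → $38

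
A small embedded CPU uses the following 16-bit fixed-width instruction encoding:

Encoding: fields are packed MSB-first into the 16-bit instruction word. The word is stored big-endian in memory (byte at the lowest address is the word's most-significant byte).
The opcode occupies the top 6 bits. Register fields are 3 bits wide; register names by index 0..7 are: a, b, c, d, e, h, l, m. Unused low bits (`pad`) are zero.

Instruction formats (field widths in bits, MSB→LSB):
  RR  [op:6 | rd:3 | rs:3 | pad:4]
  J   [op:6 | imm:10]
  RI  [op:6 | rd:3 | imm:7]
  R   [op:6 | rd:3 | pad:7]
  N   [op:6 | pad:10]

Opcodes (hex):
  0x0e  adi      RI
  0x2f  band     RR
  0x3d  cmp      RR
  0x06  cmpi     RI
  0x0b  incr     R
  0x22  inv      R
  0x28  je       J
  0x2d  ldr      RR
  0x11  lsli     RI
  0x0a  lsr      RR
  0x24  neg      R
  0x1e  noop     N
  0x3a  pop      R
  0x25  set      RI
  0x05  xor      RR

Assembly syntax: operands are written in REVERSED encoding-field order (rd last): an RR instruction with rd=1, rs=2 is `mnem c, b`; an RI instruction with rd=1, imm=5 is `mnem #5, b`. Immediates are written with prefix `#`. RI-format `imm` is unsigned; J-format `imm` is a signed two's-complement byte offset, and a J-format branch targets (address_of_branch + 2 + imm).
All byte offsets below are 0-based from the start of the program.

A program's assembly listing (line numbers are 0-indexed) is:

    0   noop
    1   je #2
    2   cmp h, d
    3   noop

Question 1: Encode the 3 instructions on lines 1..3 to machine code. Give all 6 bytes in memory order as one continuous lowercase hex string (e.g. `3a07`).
L1: je op=0x28:6|imm=2:10 ⇒ 0xa002 ⇒ big a0 02
L2: cmp op=0x3d:6|rd=3:3|rs=5:3|pad=0:4 ⇒ 0xf5d0 ⇒ big f5 d0
L3: noop op=0x1e:6|pad=0:10 ⇒ 0x7800 ⇒ big 78 00

a002f5d07800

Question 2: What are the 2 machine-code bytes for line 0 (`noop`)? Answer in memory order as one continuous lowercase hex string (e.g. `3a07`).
L0: noop op=0x1e:6|pad=0:10 ⇒ 0x7800 ⇒ big 78 00

7800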